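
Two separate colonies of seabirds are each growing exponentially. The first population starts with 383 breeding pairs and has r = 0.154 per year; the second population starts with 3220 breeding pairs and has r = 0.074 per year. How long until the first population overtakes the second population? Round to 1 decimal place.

26.6 years

Set 383·e^(0.154t) = 3220·e^(0.074t).
e^((0.154 − 0.074)t) = 3220/383 → e^(0.08·t) = 8.4073.
0.08·t = ln(8.4073) = 2.1291, so t = 2.1291/0.08 = 26.614.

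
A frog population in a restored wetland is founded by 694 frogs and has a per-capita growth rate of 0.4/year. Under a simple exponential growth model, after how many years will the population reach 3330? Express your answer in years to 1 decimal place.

3.9 years

Set N₀·e^(rt) = 3330: e^(0.4·t) = 3330/694 = 4.7983.
0.4·t = ln(4.7983) = 1.5683, so t = 1.5683/0.4 = 3.9206.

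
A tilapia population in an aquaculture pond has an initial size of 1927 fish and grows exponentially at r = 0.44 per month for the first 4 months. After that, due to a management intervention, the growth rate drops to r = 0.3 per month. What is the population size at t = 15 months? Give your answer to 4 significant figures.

303700 fish

Phase 1: N(4) = 1927·e^(0.44×4) = 1927·e^1.76 = 11200.6.
Phase 2 runs for 15 − 4 = 11 months at r = 0.3.
N(15) = 11200.6·e^(0.3×11) = 11200.6·e^3.3 = 303677.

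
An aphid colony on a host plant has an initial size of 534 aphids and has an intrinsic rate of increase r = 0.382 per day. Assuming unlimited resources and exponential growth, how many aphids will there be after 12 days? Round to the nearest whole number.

52281 aphids

N(t) = N₀·e^(rt) = 534 × e^(0.382×12) = 534 × e^4.584.
e^4.584 ≈ 97.905, so N ≈ 534 × 97.905 = 52281.4.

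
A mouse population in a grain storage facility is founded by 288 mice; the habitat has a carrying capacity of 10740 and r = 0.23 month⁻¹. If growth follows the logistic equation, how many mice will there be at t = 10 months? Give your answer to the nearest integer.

2315 mice

A = (K − N₀)/N₀ = (10740 − 288)/288 = 36.292.
N(t) = K/(1 + A·e^(−rt)) = 10740/(1 + 36.292×e^(−0.23×10)).
e^(−2.3) = 0.10026; denominator = 1 + 36.292×0.10026 = 4.6386.
N = 10740/4.6386 = 2315.37.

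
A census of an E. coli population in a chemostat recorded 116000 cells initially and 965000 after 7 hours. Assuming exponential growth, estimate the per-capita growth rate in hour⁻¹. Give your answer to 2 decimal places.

From N(t) = N₀·e^(rt): e^(r·7) = 965000/116000 = 8.319.
r·7 = ln(8.319) = 2.1185, so r = 2.1185/7 = 0.30265.

0.30 per hour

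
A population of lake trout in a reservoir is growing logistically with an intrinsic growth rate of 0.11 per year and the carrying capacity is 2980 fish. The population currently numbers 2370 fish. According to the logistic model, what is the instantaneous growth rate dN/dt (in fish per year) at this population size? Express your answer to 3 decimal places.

dN/dt = rN(1 − N/K) = 0.11 × 2370 × (1 − 2370/2980).
1 − 2370/2980 = 0.2047; dN/dt = 0.11 × 2370 × 0.2047 = 53.365.

53.365 fish per year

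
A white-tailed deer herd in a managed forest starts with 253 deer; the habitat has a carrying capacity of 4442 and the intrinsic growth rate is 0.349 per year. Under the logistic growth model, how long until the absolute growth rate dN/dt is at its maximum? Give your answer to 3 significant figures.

8.04 years

Logistic growth is fastest at N = K/2 = 2221.
A = (K − N₀)/N₀ = 16.557. Set K/(1 + A·e^(−rt)) = K/2 → A·e^(−rt) = 1.
e^(−0.349t) = 1/16.557 = 0.0603963, so t = ln(16.557)/0.349 = 2.8068/0.349 = 8.0425.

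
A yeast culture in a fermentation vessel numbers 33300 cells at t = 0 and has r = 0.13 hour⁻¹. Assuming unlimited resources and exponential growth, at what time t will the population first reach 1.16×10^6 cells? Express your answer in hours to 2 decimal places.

27.31 hours

Set N₀·e^(rt) = 1.16×10^6: e^(0.13·t) = 1.16×10^6/33300 = 34.835.
0.13·t = ln(34.835) = 3.5506, so t = 3.5506/0.13 = 27.312.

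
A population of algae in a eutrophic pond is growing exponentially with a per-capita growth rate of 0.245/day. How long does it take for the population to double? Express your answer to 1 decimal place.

2.8 days

Doubling time t_d = ln(2)/r = 0.6931/0.245 = 2.8292.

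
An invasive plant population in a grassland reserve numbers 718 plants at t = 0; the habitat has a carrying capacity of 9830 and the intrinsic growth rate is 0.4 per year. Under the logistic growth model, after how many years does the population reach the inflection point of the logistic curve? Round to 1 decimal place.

Logistic growth is fastest at N = K/2 = 4915.
A = (K − N₀)/N₀ = 12.691. Set K/(1 + A·e^(−rt)) = K/2 → A·e^(−rt) = 1.
e^(−0.4t) = 1/12.691 = 0.0787972, so t = ln(12.691)/0.4 = 2.5409/0.4 = 6.3522.

6.4 years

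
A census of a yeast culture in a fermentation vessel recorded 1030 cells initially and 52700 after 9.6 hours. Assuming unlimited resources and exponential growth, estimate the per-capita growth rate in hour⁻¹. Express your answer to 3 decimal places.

From N(t) = N₀·e^(rt): e^(r·9.6) = 52700/1030 = 51.165.
r·9.6 = ln(51.165) = 3.9351, so r = 3.9351/9.6 = 0.4099.

0.410 per hour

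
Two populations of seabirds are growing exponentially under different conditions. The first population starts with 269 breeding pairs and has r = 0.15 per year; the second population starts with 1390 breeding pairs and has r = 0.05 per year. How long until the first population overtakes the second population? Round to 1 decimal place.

16.4 years

Set 269·e^(0.15t) = 1390·e^(0.05t).
e^((0.15 − 0.05)t) = 1390/269 → e^(0.1·t) = 5.1673.
0.1·t = ln(5.1673) = 1.6423, so t = 1.6423/0.1 = 16.423.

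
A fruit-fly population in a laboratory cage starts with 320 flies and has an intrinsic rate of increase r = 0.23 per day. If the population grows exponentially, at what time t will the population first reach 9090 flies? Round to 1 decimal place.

14.6 days

Set N₀·e^(rt) = 9090: e^(0.23·t) = 9090/320 = 28.406.
0.23·t = ln(28.406) = 3.3466, so t = 3.3466/0.23 = 14.55.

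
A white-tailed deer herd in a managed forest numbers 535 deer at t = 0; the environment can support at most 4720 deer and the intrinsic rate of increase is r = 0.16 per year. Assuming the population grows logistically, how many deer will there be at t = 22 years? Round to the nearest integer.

A = (K − N₀)/N₀ = (4720 − 535)/535 = 7.8224.
N(t) = K/(1 + A·e^(−rt)) = 4720/(1 + 7.8224×e^(−0.16×22)).
e^(−3.52) = 0.029599; denominator = 1 + 7.8224×0.029599 = 1.2315.
N = 4720/1.2315 = 3832.6.

3833 deer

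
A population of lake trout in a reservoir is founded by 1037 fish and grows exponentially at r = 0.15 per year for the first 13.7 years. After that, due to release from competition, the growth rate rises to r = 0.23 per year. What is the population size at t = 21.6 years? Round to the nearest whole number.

49816 fish

Phase 1: N(13.7) = 1037·e^(0.15×13.7) = 1037·e^2.055 = 8095.69.
Phase 2 runs for 21.6 − 13.7 = 7.9 years at r = 0.23.
N(21.6) = 8095.69·e^(0.23×7.9) = 8095.69·e^1.817 = 49815.8.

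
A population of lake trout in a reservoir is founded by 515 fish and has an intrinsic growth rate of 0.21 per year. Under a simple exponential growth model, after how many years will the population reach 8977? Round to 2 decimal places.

Set N₀·e^(rt) = 8977: e^(0.21·t) = 8977/515 = 17.431.
0.21·t = ln(17.431) = 2.8583, so t = 2.8583/0.21 = 13.611.

13.61 years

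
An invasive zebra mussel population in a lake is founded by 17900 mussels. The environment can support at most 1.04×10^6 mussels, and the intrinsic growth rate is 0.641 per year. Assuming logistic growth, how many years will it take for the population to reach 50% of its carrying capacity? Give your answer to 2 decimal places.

6.31 years

A = (K − N₀)/N₀ = (1.04×10^6 − 17900)/17900 = 57.101.
Solve 1.04×10^6/(1 + 57.101·e^(−0.641t)) = 520000: 1 + 57.101·e^(−0.641t) = 2, so e^(−0.641t) = 0.017513.
−0.641·t = ln(0.017513) = -4.0448, so t = 4.0448/0.641 = 6.3102.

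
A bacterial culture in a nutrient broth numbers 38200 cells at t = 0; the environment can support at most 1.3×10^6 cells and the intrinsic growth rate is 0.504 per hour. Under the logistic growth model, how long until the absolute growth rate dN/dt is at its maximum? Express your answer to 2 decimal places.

Logistic growth is fastest at N = K/2 = 650000.
A = (K − N₀)/N₀ = 33.031. Set K/(1 + A·e^(−rt)) = K/2 → A·e^(−rt) = 1.
e^(−0.504t) = 1/33.031 = 0.0302742, so t = ln(33.031)/0.504 = 3.4975/0.504 = 6.9394.

6.94 hours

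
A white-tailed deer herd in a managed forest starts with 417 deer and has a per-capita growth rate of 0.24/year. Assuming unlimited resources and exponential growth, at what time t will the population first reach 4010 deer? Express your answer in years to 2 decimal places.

Set N₀·e^(rt) = 4010: e^(0.24·t) = 4010/417 = 9.6163.
0.24·t = ln(9.6163) = 2.2635, so t = 2.2635/0.24 = 9.4311.

9.43 years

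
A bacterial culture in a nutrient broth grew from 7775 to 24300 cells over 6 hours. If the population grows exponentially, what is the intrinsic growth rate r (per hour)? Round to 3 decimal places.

0.190 per hour

From N(t) = N₀·e^(rt): e^(r·6) = 24300/7775 = 3.1254.
r·6 = ln(3.1254) = 1.1396, so r = 1.1396/6 = 0.18993.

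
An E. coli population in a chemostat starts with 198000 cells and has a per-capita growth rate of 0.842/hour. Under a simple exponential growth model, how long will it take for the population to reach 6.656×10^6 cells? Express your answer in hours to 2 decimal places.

Set N₀·e^(rt) = 6.656×10^6: e^(0.842·t) = 6.656×10^6/198000 = 33.616.
0.842·t = ln(33.616) = 3.515, so t = 3.515/0.842 = 4.1746.

4.17 hours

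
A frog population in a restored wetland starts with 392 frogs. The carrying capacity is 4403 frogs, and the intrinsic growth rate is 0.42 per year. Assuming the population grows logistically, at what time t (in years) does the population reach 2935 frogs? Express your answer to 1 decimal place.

A = (K − N₀)/N₀ = (4403 − 392)/392 = 10.232.
Solve 4403/(1 + 10.232·e^(−0.42t)) = 2935: 1 + 10.232·e^(−0.42t) = 1.5002, so e^(−0.42t) = 0.0488823.
−0.42·t = ln(0.0488823) = -3.0183, so t = 3.0183/0.42 = 7.1865.

7.2 years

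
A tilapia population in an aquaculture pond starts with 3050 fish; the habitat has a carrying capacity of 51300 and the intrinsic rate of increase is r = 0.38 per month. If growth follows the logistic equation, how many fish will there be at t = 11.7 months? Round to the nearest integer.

A = (K − N₀)/N₀ = (51300 − 3050)/3050 = 15.82.
N(t) = K/(1 + A·e^(−rt)) = 51300/(1 + 15.82×e^(−0.38×11.7)).
e^(−4.446) = 0.011725; denominator = 1 + 15.82×0.011725 = 1.1855.
N = 51300/1.1855 = 43273.2.

43273 fish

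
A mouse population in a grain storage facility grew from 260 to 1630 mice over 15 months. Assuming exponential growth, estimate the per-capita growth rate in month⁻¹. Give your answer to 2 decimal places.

From N(t) = N₀·e^(rt): e^(r·15) = 1630/260 = 6.2692.
r·15 = ln(6.2692) = 1.8357, so r = 1.8357/15 = 0.12238.

0.12 per month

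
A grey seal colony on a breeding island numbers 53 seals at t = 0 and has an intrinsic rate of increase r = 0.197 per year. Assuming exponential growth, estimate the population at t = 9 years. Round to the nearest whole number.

312 seals

N(t) = N₀·e^(rt) = 53 × e^(0.197×9) = 53 × e^1.773.
e^1.773 ≈ 5.8885, so N ≈ 53 × 5.8885 = 312.09.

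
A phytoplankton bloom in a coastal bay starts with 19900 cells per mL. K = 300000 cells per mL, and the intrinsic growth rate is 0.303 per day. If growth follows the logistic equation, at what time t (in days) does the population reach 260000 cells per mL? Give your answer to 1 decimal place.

A = (K − N₀)/N₀ = (300000 − 19900)/19900 = 14.075.
Solve 300000/(1 + 14.075·e^(−0.303t)) = 260000: 1 + 14.075·e^(−0.303t) = 1.1538, so e^(−0.303t) = 0.0109302.
−0.303·t = ln(0.0109302) = -4.5162, so t = 4.5162/0.303 = 14.905.

14.9 days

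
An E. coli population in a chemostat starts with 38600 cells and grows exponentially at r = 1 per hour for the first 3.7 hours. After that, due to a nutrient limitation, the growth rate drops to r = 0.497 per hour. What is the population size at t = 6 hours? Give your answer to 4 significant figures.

Phase 1: N(3.7) = 38600·e^(1×3.7) = 38600·e^3.7 = 1.561266×10^6.
Phase 2 runs for 6 − 3.7 = 2.3 hours at r = 0.497.
N(6) = 1.561266×10^6·e^(0.497×2.3) = 1.561266×10^6·e^1.143 = 4.896874×10^6.

4897000 cells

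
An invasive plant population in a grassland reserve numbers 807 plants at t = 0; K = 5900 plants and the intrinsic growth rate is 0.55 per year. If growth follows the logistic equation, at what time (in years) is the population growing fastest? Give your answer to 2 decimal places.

3.35 years

Logistic growth is fastest at N = K/2 = 2950.
A = (K − N₀)/N₀ = 6.311. Set K/(1 + A·e^(−rt)) = K/2 → A·e^(−rt) = 1.
e^(−0.55t) = 1/6.311 = 0.158453, so t = ln(6.311)/0.55 = 1.8423/0.55 = 3.3496.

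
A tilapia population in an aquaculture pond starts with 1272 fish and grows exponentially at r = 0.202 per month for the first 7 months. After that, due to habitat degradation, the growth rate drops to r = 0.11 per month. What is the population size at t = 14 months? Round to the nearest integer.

Phase 1: N(7) = 1272·e^(0.202×7) = 1272·e^1.414 = 5230.94.
Phase 2 runs for 14 − 7 = 7 months at r = 0.11.
N(14) = 5230.94·e^(0.11×7) = 5230.94·e^0.77 = 11297.6.

11298 fish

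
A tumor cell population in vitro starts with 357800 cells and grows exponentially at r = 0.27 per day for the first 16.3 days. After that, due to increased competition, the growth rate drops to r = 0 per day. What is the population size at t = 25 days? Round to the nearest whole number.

29172279 cells

Phase 1: N(16.3) = 357800·e^(0.27×16.3) = 357800·e^4.401 = 2.917228×10^7.
Phase 2 runs for 25 − 16.3 = 8.7 days at r = 0.
N(25) = 2.917228×10^7·e^(0×8.7) = 2.917228×10^7·e^0 = 2.917228×10^7.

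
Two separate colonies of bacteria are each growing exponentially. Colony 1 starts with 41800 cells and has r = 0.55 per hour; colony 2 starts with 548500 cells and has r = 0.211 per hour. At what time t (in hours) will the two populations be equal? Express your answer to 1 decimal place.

7.6 hours

Set 41800·e^(0.55t) = 548500·e^(0.211t).
e^((0.55 − 0.211)t) = 548500/41800 → e^(0.339·t) = 13.122.
0.339·t = ln(13.122) = 2.5743, so t = 2.5743/0.339 = 7.5938.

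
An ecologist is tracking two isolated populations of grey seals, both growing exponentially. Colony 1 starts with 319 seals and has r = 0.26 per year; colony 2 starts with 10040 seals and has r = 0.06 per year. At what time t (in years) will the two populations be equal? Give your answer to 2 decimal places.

17.25 years

Set 319·e^(0.26t) = 10040·e^(0.06t).
e^((0.26 − 0.06)t) = 10040/319 → e^(0.2·t) = 31.473.
0.2·t = ln(31.473) = 3.4491, so t = 3.4491/0.2 = 17.246.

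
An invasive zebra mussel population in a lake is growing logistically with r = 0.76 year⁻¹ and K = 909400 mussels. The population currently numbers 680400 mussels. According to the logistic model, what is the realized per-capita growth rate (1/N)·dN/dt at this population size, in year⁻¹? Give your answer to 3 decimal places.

0.191 per year

(1/N)·dN/dt = r(1 − N/K) = 0.76 × (1 − 680400/909400).
= 0.76 × 0.25181 = 0.19138.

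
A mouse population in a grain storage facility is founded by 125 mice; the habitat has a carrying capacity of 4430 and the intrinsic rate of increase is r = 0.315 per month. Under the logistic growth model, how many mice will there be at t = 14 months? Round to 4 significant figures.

3123 mice

A = (K − N₀)/N₀ = (4430 − 125)/125 = 34.44.
N(t) = K/(1 + A·e^(−rt)) = 4430/(1 + 34.44×e^(−0.315×14)).
e^(−4.41) = 0.012155; denominator = 1 + 34.44×0.012155 = 1.4186.
N = 4430/1.4186 = 3122.74.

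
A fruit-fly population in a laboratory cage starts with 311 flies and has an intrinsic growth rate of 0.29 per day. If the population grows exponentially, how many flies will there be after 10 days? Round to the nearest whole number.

5652 flies

N(t) = N₀·e^(rt) = 311 × e^(0.29×10) = 311 × e^2.9.
e^2.9 ≈ 18.174, so N ≈ 311 × 18.174 = 5652.16.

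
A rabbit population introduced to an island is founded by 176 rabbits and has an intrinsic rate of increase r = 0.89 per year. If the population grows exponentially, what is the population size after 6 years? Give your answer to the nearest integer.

N(t) = N₀·e^(rt) = 176 × e^(0.89×6) = 176 × e^5.34.
e^5.34 ≈ 208.51, so N ≈ 176 × 208.51 = 36698.2.

36698 rabbits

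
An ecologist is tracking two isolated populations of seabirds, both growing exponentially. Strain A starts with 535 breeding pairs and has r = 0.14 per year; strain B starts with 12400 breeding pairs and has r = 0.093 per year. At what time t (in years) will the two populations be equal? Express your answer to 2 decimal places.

66.88 years

Set 535·e^(0.14t) = 12400·e^(0.093t).
e^((0.14 − 0.093)t) = 12400/535 → e^(0.047·t) = 23.178.
0.047·t = ln(23.178) = 3.1432, so t = 3.1432/0.047 = 66.876.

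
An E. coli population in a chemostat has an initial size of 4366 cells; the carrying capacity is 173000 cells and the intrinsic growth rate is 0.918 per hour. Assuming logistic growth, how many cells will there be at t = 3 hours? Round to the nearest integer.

A = (K − N₀)/N₀ = (173000 − 4366)/4366 = 38.624.
N(t) = K/(1 + A·e^(−rt)) = 173000/(1 + 38.624×e^(−0.918×3)).
e^(−2.754) = 0.063673; denominator = 1 + 38.624×0.063673 = 3.4593.
N = 173000/3.4593 = 50009.9.

50010 cells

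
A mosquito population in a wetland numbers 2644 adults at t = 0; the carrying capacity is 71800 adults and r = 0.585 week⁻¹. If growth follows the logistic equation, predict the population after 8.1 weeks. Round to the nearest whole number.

A = (K − N₀)/N₀ = (71800 − 2644)/2644 = 26.156.
N(t) = K/(1 + A·e^(−rt)) = 71800/(1 + 26.156×e^(−0.585×8.1)).
e^(−4.738) = 0.0087518; denominator = 1 + 26.156×0.0087518 = 1.2289.
N = 71800/1.2289 = 58425.8.

58426 adults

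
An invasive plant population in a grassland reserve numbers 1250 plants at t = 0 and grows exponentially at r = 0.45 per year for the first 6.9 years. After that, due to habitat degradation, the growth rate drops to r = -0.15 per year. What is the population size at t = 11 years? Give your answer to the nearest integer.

Phase 1: N(6.9) = 1250·e^(0.45×6.9) = 1250·e^3.105 = 27886.5.
Phase 2 runs for 11 − 6.9 = 4.1 years at r = -0.15.
N(11) = 27886.5·e^(-0.15×4.1) = 27886.5·e^-0.615 = 15076.6.

15077 plants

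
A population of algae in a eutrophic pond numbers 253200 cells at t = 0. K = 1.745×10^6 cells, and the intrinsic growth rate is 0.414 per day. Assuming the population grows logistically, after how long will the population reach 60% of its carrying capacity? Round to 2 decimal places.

5.26 days

A = (K − N₀)/N₀ = (1.745×10^6 − 253200)/253200 = 5.8918.
Solve 1.745×10^6/(1 + 5.8918·e^(−0.414t)) = 1.047×10^6: 1 + 5.8918·e^(−0.414t) = 1.6667, so e^(−0.414t) = 0.113152.
−0.414·t = ln(0.113152) = -2.179, so t = 2.179/0.414 = 5.2633.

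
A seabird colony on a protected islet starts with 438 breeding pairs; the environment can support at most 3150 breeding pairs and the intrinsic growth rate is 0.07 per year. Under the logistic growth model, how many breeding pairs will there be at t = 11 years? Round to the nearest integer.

A = (K − N₀)/N₀ = (3150 − 438)/438 = 6.1918.
N(t) = K/(1 + A·e^(−rt)) = 3150/(1 + 6.1918×e^(−0.07×11)).
e^(−0.77) = 0.46301; denominator = 1 + 6.1918×0.46301 = 3.8669.
N = 3150/3.8669 = 814.611.

815 breeding pairs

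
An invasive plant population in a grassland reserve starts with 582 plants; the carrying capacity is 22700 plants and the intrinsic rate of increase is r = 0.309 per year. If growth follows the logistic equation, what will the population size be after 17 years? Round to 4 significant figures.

A = (K − N₀)/N₀ = (22700 − 582)/582 = 38.003.
N(t) = K/(1 + A·e^(−rt)) = 22700/(1 + 38.003×e^(−0.309×17)).
e^(−5.253) = 0.0052318; denominator = 1 + 38.003×0.0052318 = 1.1988.
N = 22700/1.1988 = 18935.2.

18940 plants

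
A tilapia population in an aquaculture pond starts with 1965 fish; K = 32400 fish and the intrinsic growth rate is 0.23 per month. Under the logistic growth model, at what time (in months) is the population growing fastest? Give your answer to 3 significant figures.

Logistic growth is fastest at N = K/2 = 16200.
A = (K − N₀)/N₀ = 15.489. Set K/(1 + A·e^(−rt)) = K/2 → A·e^(−rt) = 1.
e^(−0.23t) = 1/15.489 = 0.0645638, so t = ln(15.489)/0.23 = 2.7401/0.23 = 11.913.

11.9 months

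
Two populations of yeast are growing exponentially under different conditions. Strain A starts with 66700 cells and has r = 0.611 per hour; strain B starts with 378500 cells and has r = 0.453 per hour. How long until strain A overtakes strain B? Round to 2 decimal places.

Set 66700·e^(0.611t) = 378500·e^(0.453t).
e^((0.611 − 0.453)t) = 378500/66700 → e^(0.158·t) = 5.6747.
0.158·t = ln(5.6747) = 1.736, so t = 1.736/0.158 = 10.987.

10.99 hours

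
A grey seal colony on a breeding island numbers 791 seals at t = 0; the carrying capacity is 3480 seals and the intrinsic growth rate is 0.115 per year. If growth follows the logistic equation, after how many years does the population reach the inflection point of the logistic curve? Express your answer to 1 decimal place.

10.6 years

Logistic growth is fastest at N = K/2 = 1740.
A = (K − N₀)/N₀ = 3.3995. Set K/(1 + A·e^(−rt)) = K/2 → A·e^(−rt) = 1.
e^(−0.115t) = 1/3.3995 = 0.294161, so t = ln(3.3995)/0.115 = 1.2236/0.115 = 10.64.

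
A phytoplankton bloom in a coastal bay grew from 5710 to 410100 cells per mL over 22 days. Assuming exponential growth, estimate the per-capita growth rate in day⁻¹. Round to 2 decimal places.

From N(t) = N₀·e^(rt): e^(r·22) = 410100/5710 = 71.821.
r·22 = ln(71.821) = 4.2742, so r = 4.2742/22 = 0.19428.

0.19 per day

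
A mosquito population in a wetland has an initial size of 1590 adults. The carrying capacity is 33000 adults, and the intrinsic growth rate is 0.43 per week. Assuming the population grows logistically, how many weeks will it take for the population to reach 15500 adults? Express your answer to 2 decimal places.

A = (K − N₀)/N₀ = (33000 − 1590)/1590 = 19.755.
Solve 33000/(1 + 19.755·e^(−0.43t)) = 15500: 1 + 19.755·e^(−0.43t) = 2.129, so e^(−0.43t) = 0.0571525.
−0.43·t = ln(0.0571525) = -2.862, so t = 2.862/0.43 = 6.6559.

6.66 weeks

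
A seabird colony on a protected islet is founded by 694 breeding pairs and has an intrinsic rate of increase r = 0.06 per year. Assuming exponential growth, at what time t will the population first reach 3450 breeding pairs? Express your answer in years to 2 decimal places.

Set N₀·e^(rt) = 3450: e^(0.06·t) = 3450/694 = 4.9712.
0.06·t = ln(4.9712) = 1.6037, so t = 1.6037/0.06 = 26.728.

26.73 years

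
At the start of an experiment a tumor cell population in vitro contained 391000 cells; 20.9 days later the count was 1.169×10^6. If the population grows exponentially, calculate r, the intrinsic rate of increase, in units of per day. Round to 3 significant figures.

From N(t) = N₀·e^(rt): e^(r·20.9) = 1.169×10^6/391000 = 2.9898.
r·20.9 = ln(2.9898) = 1.0952, so r = 1.0952/20.9 = 0.052402.

0.0524 per day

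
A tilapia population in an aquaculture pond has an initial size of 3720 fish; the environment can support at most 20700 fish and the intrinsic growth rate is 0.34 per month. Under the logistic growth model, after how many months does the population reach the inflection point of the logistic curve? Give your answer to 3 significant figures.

Logistic growth is fastest at N = K/2 = 10350.
A = (K − N₀)/N₀ = 4.5645. Set K/(1 + A·e^(−rt)) = K/2 → A·e^(−rt) = 1.
e^(−0.34t) = 1/4.5645 = 0.219081, so t = ln(4.5645)/0.34 = 1.5183/0.34 = 4.4656.

4.47 months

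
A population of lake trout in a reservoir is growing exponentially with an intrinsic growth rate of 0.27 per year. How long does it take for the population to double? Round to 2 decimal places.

2.57 years

Doubling time t_d = ln(2)/r = 0.6931/0.27 = 2.5672.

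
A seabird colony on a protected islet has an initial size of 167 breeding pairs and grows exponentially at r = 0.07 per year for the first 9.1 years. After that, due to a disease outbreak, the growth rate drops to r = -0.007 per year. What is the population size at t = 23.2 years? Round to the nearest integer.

286 breeding pairs

Phase 1: N(9.1) = 167·e^(0.07×9.1) = 167·e^0.637 = 315.764.
Phase 2 runs for 23.2 − 9.1 = 14.1 years at r = -0.007.
N(23.2) = 315.764·e^(-0.007×14.1) = 315.764·e^-0.0987 = 286.086.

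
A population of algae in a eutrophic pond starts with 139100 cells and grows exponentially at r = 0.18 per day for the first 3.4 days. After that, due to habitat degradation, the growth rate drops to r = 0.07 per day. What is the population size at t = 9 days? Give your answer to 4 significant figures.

Phase 1: N(3.4) = 139100·e^(0.18×3.4) = 139100·e^0.612 = 256517.
Phase 2 runs for 9 − 3.4 = 5.6 days at r = 0.07.
N(9) = 256517·e^(0.07×5.6) = 256517·e^0.392 = 379628.

379600 cells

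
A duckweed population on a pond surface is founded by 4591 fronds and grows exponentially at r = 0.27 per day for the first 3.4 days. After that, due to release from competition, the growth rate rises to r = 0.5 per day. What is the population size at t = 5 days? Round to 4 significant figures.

25590 fronds

Phase 1: N(3.4) = 4591·e^(0.27×3.4) = 4591·e^0.918 = 11497.1.
Phase 2 runs for 5 − 3.4 = 1.6 days at r = 0.5.
N(5) = 11497.1·e^(0.5×1.6) = 11497.1·e^0.8 = 25587.3.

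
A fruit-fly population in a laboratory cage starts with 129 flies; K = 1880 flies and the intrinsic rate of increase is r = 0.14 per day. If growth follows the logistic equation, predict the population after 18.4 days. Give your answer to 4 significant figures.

A = (K − N₀)/N₀ = (1880 − 129)/129 = 13.574.
N(t) = K/(1 + A·e^(−rt)) = 1880/(1 + 13.574×e^(−0.14×18.4)).
e^(−2.576) = 0.076078; denominator = 1 + 13.574×0.076078 = 2.0327.
N = 1880/2.0327 = 924.9.

924.9 flies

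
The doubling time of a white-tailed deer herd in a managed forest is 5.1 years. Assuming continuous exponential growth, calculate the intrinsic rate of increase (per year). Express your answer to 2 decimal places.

r = ln(2)/t_d = 0.6931/5.1 = 0.13591.

0.14 per year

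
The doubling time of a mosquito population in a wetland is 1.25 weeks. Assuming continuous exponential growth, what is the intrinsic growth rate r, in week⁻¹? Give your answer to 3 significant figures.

r = ln(2)/t_d = 0.6931/1.25 = 0.55452.

0.555 per week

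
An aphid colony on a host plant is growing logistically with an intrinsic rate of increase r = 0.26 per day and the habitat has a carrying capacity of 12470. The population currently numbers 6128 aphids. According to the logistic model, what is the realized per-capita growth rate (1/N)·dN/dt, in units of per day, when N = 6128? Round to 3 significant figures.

(1/N)·dN/dt = r(1 − N/K) = 0.26 × (1 − 6128/12470).
= 0.26 × 0.50858 = 0.13223.

0.132 per day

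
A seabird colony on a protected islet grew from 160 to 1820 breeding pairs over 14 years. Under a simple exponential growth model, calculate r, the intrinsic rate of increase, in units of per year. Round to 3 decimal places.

From N(t) = N₀·e^(rt): e^(r·14) = 1820/160 = 11.375.
r·14 = ln(11.375) = 2.4314, so r = 2.4314/14 = 0.17367.

0.174 per year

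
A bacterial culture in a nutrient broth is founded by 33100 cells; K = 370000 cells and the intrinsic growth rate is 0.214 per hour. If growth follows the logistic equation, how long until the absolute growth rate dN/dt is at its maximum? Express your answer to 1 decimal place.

10.8 hours

Logistic growth is fastest at N = K/2 = 185000.
A = (K − N₀)/N₀ = 10.178. Set K/(1 + A·e^(−rt)) = K/2 → A·e^(−rt) = 1.
e^(−0.214t) = 1/10.178 = 0.0982487, so t = ln(10.178)/0.214 = 2.3203/0.214 = 10.842.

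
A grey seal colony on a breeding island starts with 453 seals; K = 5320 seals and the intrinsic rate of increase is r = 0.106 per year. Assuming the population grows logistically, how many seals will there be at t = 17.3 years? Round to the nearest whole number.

A = (K − N₀)/N₀ = (5320 − 453)/453 = 10.744.
N(t) = K/(1 + A·e^(−rt)) = 5320/(1 + 10.744×e^(−0.106×17.3)).
e^(−1.834) = 0.15981; denominator = 1 + 10.744×0.15981 = 2.7169.
N = 5320/2.7169 = 1958.09.

1958 seals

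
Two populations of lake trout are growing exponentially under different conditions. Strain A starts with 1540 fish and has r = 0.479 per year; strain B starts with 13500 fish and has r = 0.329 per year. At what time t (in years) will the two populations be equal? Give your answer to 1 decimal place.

14.5 years

Set 1540·e^(0.479t) = 13500·e^(0.329t).
e^((0.479 − 0.329)t) = 13500/1540 → e^(0.15·t) = 8.7662.
0.15·t = ln(8.7662) = 2.1709, so t = 2.1709/0.15 = 14.473.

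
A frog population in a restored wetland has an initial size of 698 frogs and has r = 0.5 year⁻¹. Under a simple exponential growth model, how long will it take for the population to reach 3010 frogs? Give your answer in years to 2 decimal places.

2.92 years

Set N₀·e^(rt) = 3010: e^(0.5·t) = 3010/698 = 4.3123.
0.5·t = ln(4.3123) = 1.4615, so t = 1.4615/0.5 = 2.923.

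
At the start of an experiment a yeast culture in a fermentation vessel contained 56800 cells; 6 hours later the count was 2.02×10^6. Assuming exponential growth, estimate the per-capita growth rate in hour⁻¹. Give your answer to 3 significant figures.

0.595 per hour

From N(t) = N₀·e^(rt): e^(r·6) = 2.02×10^6/56800 = 35.563.
r·6 = ln(35.563) = 3.5713, so r = 3.5713/6 = 0.59522.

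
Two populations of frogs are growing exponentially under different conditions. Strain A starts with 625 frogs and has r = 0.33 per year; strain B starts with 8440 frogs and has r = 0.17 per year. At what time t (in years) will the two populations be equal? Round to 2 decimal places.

Set 625·e^(0.33t) = 8440·e^(0.17t).
e^((0.33 − 0.17)t) = 8440/625 → e^(0.16·t) = 13.504.
0.16·t = ln(13.504) = 2.603, so t = 2.603/0.16 = 16.269.

16.27 years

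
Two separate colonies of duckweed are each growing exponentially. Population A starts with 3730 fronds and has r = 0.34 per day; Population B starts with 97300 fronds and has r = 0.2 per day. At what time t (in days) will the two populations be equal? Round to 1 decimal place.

23.3 days

Set 3730·e^(0.34t) = 97300·e^(0.2t).
e^((0.34 − 0.2)t) = 97300/3730 → e^(0.14·t) = 26.086.
0.14·t = ln(26.086) = 3.2614, so t = 3.2614/0.14 = 23.296.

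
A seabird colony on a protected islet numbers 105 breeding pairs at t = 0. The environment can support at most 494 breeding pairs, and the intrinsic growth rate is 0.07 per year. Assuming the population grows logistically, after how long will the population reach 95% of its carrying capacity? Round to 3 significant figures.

60.8 years

A = (K − N₀)/N₀ = (494 − 105)/105 = 3.7048.
Solve 494/(1 + 3.7048·e^(−0.07t)) = 469.3: 1 + 3.7048·e^(−0.07t) = 1.0526, so e^(−0.07t) = 0.0142065.
−0.07·t = ln(0.0142065) = -4.2541, so t = 4.2541/0.07 = 60.772.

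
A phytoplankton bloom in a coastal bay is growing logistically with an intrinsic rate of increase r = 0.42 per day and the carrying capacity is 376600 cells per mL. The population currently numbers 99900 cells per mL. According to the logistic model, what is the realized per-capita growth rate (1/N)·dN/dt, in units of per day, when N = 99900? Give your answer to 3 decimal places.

(1/N)·dN/dt = r(1 − N/K) = 0.42 × (1 − 99900/376600).
= 0.42 × 0.73473 = 0.30859.

0.309 per day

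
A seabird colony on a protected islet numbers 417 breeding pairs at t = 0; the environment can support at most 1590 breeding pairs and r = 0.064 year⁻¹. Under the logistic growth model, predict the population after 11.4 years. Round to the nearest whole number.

A = (K − N₀)/N₀ = (1590 − 417)/417 = 2.8129.
N(t) = K/(1 + A·e^(−rt)) = 1590/(1 + 2.8129×e^(−0.064×11.4)).
e^(−0.7296) = 0.4821; denominator = 1 + 2.8129×0.4821 = 2.3561.
N = 1590/2.3561 = 674.836.

675 breeding pairs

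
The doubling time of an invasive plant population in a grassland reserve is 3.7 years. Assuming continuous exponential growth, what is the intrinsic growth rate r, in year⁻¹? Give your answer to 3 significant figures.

r = ln(2)/t_d = 0.6931/3.7 = 0.18734.

0.187 per year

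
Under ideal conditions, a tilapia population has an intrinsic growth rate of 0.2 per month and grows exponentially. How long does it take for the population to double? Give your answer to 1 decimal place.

Doubling time t_d = ln(2)/r = 0.6931/0.2 = 3.4657.

3.5 months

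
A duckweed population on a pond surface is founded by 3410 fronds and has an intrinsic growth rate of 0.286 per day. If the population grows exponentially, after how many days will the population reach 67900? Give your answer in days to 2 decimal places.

Set N₀·e^(rt) = 67900: e^(0.286·t) = 67900/3410 = 19.912.
0.286·t = ln(19.912) = 2.9913, so t = 2.9913/0.286 = 10.459.

10.46 days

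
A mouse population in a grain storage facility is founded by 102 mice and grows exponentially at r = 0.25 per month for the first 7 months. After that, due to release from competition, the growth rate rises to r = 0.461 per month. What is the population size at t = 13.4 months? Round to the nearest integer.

11219 mice

Phase 1: N(7) = 102·e^(0.25×7) = 102·e^1.75 = 586.969.
Phase 2 runs for 13.4 − 7 = 6.4 months at r = 0.461.
N(13.4) = 586.969·e^(0.461×6.4) = 586.969·e^2.95 = 11219.1.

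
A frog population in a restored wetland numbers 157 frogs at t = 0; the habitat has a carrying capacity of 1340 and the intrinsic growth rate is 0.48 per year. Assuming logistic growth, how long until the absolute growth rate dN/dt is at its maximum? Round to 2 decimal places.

4.21 years

Logistic growth is fastest at N = K/2 = 670.
A = (K − N₀)/N₀ = 7.535. Set K/(1 + A·e^(−rt)) = K/2 → A·e^(−rt) = 1.
e^(−0.48t) = 1/7.535 = 0.132713, so t = ln(7.535)/0.48 = 2.0196/0.48 = 4.2074.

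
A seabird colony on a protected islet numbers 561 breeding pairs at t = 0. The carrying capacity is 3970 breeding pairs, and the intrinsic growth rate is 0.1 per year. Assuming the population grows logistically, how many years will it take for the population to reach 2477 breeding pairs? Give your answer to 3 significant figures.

23.1 years

A = (K − N₀)/N₀ = (3970 − 561)/561 = 6.0766.
Solve 3970/(1 + 6.0766·e^(−0.1t)) = 2477: 1 + 6.0766·e^(−0.1t) = 1.6027, so e^(−0.1t) = 0.0991904.
−0.1·t = ln(0.0991904) = -2.3107, so t = 2.3107/0.1 = 23.107.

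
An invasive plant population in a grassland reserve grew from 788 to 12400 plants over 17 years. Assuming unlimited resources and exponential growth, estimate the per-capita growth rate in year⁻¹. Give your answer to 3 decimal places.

From N(t) = N₀·e^(rt): e^(r·17) = 12400/788 = 15.736.
r·17 = ln(15.736) = 2.756, so r = 2.756/17 = 0.16211.

0.162 per year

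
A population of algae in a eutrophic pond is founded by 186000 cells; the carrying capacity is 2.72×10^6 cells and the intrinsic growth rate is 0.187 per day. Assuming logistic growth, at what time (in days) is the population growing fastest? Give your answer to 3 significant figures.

Logistic growth is fastest at N = K/2 = 1.36×10^6.
A = (K − N₀)/N₀ = 13.624. Set K/(1 + A·e^(−rt)) = K/2 → A·e^(−rt) = 1.
e^(−0.187t) = 1/13.624 = 0.0734017, so t = ln(13.624)/0.187 = 2.6118/0.187 = 13.967.

14.0 days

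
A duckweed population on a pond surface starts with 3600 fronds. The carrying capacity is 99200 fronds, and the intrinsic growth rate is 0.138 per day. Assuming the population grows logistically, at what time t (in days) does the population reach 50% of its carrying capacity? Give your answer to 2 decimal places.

A = (K − N₀)/N₀ = (99200 − 3600)/3600 = 26.556.
Solve 99200/(1 + 26.556·e^(−0.138t)) = 49600: 1 + 26.556·e^(−0.138t) = 2, so e^(−0.138t) = 0.0376569.
−0.138·t = ln(0.0376569) = -3.2792, so t = 3.2792/0.138 = 23.763.

23.76 days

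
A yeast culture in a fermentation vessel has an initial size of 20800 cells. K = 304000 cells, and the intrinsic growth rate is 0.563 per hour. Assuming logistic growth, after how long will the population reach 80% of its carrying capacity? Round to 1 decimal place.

A = (K − N₀)/N₀ = (304000 − 20800)/20800 = 13.615.
Solve 304000/(1 + 13.615·e^(−0.563t)) = 243200: 1 + 13.615·e^(−0.563t) = 1.25, so e^(−0.563t) = 0.0183616.
−0.563·t = ln(0.0183616) = -3.9975, so t = 3.9975/0.563 = 7.1003.

7.1 hours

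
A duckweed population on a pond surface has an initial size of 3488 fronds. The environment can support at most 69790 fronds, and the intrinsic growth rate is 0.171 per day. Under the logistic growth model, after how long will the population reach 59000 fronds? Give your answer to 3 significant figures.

27.2 days

A = (K − N₀)/N₀ = (69790 − 3488)/3488 = 19.009.
Solve 69790/(1 + 19.009·e^(−0.171t)) = 59000: 1 + 19.009·e^(−0.171t) = 1.1829, so e^(−0.171t) = 0.00962098.
−0.171·t = ln(0.00962098) = -4.6438, so t = 4.6438/0.171 = 27.157.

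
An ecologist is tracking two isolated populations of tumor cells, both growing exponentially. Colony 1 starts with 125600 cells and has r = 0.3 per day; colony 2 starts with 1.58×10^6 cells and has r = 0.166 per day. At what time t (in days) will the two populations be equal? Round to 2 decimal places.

18.90 days

Set 125600·e^(0.3t) = 1.58×10^6·e^(0.166t).
e^((0.3 − 0.166)t) = 1.58×10^6/125600 → e^(0.134·t) = 12.58.
0.134·t = ln(12.58) = 2.5321, so t = 2.5321/0.134 = 18.896.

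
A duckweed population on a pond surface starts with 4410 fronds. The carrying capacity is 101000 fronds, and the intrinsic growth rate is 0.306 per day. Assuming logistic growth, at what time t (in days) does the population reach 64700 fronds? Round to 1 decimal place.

A = (K − N₀)/N₀ = (101000 − 4410)/4410 = 21.902.
Solve 101000/(1 + 21.902·e^(−0.306t)) = 64700: 1 + 21.902·e^(−0.306t) = 1.5611, so e^(−0.306t) = 0.0256158.
−0.306·t = ln(0.0256158) = -3.6645, so t = 3.6645/0.306 = 11.976.

12.0 days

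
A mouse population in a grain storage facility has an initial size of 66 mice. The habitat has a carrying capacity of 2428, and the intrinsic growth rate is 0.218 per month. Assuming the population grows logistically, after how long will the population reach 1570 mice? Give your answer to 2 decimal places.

19.18 months

A = (K − N₀)/N₀ = (2428 − 66)/66 = 35.788.
Solve 2428/(1 + 35.788·e^(−0.218t)) = 1570: 1 + 35.788·e^(−0.218t) = 1.5465, so e^(−0.218t) = 0.0152704.
−0.218·t = ln(0.0152704) = -4.1818, so t = 4.1818/0.218 = 19.183.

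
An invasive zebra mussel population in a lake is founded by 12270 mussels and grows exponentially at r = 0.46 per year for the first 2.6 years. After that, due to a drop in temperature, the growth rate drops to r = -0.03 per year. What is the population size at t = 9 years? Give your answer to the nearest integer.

Phase 1: N(2.6) = 12270·e^(0.46×2.6) = 12270·e^1.196 = 40575.2.
Phase 2 runs for 9 − 2.6 = 6.4 years at r = -0.03.
N(9) = 40575.2·e^(-0.03×6.4) = 40575.2·e^-0.192 = 33487.

33487 mussels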